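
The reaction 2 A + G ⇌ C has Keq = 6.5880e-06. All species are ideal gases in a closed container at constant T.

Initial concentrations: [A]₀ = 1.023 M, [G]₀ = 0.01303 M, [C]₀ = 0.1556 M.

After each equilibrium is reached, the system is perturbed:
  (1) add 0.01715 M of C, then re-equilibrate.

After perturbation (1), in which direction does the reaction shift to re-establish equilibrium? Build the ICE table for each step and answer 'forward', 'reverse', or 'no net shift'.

Direction: reverse

Q₀ = 11.41 vs Keq = 6.5880e-06 ⇒ Q>K, reverse
Step 1:
                   A          G          C
  I            1.023    0.01303     0.1556
  C           0.3112     0.1556    -0.1556
  E            1.334     0.1686 1.9775e-06
  solve Keq expr → x = -0.1556; check Q = 6.5880e-06
Then add 0.01715 M of C.
Step 2:
                   A          G          C
  I            1.334     0.1686    0.01715
  C           0.0343    0.01715   -0.01715
  E            1.368     0.1858 2.2921e-06
  solve Keq expr → x = -0.01715; check Q = 6.5880e-06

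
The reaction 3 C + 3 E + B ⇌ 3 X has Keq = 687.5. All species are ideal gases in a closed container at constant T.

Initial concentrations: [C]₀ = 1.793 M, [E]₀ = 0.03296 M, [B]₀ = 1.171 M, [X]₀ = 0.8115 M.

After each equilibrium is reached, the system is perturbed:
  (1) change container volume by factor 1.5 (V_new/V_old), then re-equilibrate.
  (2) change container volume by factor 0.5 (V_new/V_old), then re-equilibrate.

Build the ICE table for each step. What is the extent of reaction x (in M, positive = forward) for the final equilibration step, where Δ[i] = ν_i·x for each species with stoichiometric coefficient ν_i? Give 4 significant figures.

Q₀ = 2211 vs Keq = 687.5 ⇒ Q>K, reverse
Step 1:
                  C         E         B         X
  I           1.793   0.03296     1.171    0.8115
  C         0.01438   0.01438  0.004795  -0.01438
  E           1.807   0.04734     1.176    0.7971
  solve Keq expr → x = -0.004795; check Q = 687.5
Then change container volume by factor 1.5 (V_new/V_old).
Step 2:
                  C         E         B         X
  I           1.205   0.03156    0.7839    0.5314
  C         0.01965   0.01965   0.00655  -0.01965
  E           1.225   0.05121    0.7904    0.5118
  solve Keq expr → x = -0.00655; check Q = 687.5
Then change container volume by factor 0.5 (V_new/V_old).
Step 3:
                  C         E         B         X
  I           2.449    0.1024     1.581     1.024
  C        -0.05824  -0.05824  -0.01941   0.05824
  E           2.391   0.04419     1.561     1.082
  solve Keq expr → x = 0.01941; check Q = 687.5

x = 0.01941 M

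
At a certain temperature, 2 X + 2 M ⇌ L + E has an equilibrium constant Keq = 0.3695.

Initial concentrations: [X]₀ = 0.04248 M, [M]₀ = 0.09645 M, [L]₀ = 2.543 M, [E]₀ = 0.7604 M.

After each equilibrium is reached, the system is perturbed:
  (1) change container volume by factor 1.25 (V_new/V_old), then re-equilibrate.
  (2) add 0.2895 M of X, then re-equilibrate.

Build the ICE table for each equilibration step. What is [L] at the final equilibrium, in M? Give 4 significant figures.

Q₀ = 1.1519e+05 vs Keq = 0.3695 ⇒ Q>K, reverse
Step 1:
                   X          M          L          E
  Initial    0.04248    0.09645      2.543     0.7604
  Change       1.016      1.016    -0.5082    -0.5082
  Equil        1.059      1.113      2.035     0.2522
  solve Keq expr → x = -0.5082; check Q = 0.3695
Then change container volume by factor 1.25 (V_new/V_old).
Step 2:
                   X          M          L          E
  Initial     0.8471     0.8903      1.628     0.2017
  Change     0.05992    0.05992   -0.02996   -0.02996
  Equil       0.9071     0.9502      1.598     0.1718
  solve Keq expr → x = -0.02996; check Q = 0.3695
Then add 0.2895 M of X.
Step 3:
                   X          M          L          E
  Initial      1.197     0.9502      1.598     0.1718
  Change    -0.08084   -0.08084    0.04042    0.04042
  Equil        1.116     0.8694      1.638     0.2122
  solve Keq expr → x = 0.04042; check Q = 0.3695

[L]_eq = 1.638 M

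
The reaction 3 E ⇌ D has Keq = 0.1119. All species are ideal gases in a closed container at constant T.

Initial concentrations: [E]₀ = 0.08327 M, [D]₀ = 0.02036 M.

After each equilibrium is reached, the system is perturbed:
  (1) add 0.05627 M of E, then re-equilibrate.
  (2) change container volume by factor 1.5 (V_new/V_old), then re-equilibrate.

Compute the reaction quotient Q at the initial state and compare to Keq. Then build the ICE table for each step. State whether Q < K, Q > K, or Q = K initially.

Q₀ = 35.26 vs Keq = 0.1119 ⇒ Q>K, reverse
Step 1:
                   E          D
  init       0.08327    0.02036
  Δ          0.06009   -0.02003
  eq          0.1434 3.2970e-04
  solve Keq expr → x = -0.02003; check Q = 0.1119
Then add 0.05627 M of E.
Step 2:
                   E          D
  init        0.1996 3.2970e-04
  Δ        -0.001617 5.3909e-04
  eq           0.198 8.6879e-04
  solve Keq expr → x = 5.3909e-04; check Q = 0.1119
Then change container volume by factor 1.5 (V_new/V_old).
Step 3:
                   E          D
  init         0.132 5.7919e-04
  Δ       9.4856e-04 -3.1619e-04
  eq           0.133 2.6301e-04
  solve Keq expr → x = -3.1619e-04; check Q = 0.1119

Q₀ = 35.26; Q > K (proceeds reverse)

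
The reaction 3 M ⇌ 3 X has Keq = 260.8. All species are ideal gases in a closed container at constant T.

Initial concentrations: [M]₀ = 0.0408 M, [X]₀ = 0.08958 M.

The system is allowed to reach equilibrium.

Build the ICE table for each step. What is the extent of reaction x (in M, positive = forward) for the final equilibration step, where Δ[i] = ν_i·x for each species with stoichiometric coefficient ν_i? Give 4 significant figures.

x = 0.007718 M

Q₀ = 10.58 vs Keq = 260.8 ⇒ Q<K, forward
Step 1:
                   M          X
  Initial     0.0408    0.08958
  Change    -0.02315    0.02315
  Equil      0.01765     0.1127
  solve Keq expr → x = 0.007718; check Q = 260.8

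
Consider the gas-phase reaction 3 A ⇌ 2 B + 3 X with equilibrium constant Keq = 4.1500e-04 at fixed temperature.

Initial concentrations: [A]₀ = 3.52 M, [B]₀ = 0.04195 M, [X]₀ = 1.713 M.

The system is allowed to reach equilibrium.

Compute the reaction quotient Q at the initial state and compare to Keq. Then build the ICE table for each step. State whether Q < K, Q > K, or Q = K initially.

Q₀ = 2.0282e-04 vs Keq = 4.1500e-04 ⇒ Q<K, forward
Step 1:
                   A          B          X
  init          3.52    0.04195      1.713
  Δ         -0.02429     0.0162    0.02429
  eq           3.496    0.05815      1.737
  solve Keq expr → x = 0.008098; check Q = 4.1500e-04

Q₀ = 2.0282e-04; Q < K (proceeds forward)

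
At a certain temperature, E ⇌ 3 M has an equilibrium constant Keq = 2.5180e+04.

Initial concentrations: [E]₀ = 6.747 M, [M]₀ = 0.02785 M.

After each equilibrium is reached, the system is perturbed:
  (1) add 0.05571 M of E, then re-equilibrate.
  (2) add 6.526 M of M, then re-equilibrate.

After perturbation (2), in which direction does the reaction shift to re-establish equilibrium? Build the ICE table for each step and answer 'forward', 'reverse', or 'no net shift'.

Q₀ = 3.2016e-06 vs Keq = 2.5180e+04 ⇒ Q<K, forward
Step 1:
                  E         M
  Initial     6.747   0.02785
  Change     -6.457     19.37
  Equil      0.2899      19.4
  solve Keq expr → x = 6.457; check Q = 2.5180e+04
Then add 0.05571 M of E.
Step 2:
                  E         M
  Initial    0.3456      19.4
  Change   -0.04906    0.1472
  Equil      0.2966     19.55
  solve Keq expr → x = 0.04906; check Q = 2.5180e+04
Then add 6.526 M of M.
Step 3:
                  E         M
  Initial    0.2966     26.07
  Change     0.3301   -0.9902
  Equil      0.6267     25.08
  solve Keq expr → x = -0.3301; check Q = 2.5180e+04

Direction: reverse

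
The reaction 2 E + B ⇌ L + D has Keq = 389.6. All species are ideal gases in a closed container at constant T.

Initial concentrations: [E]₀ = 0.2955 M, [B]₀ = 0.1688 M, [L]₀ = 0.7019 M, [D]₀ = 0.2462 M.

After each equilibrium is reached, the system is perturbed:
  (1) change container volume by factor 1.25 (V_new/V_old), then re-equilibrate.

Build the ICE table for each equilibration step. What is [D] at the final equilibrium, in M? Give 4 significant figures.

Q₀ = 11.72 vs Keq = 389.6 ⇒ Q<K, forward
Step 1:
                    E           B           L           D
  I            0.2955      0.1688      0.7019      0.2462
  C           -0.1957    -0.09786     0.09786     0.09786
  E           0.09978     0.07094      0.7998      0.3441
  solve Keq expr → x = 0.09786; check Q = 389.6
Then change container volume by factor 1.25 (V_new/V_old).
Step 2:
                    E           B           L           D
  I           0.07982     0.05675      0.6398      0.2752
  C          0.006322    0.003161   -0.003161   -0.003161
  E           0.08615     0.05991      0.6366      0.2721
  solve Keq expr → x = -0.003161; check Q = 389.6

[D]_eq = 0.2721 M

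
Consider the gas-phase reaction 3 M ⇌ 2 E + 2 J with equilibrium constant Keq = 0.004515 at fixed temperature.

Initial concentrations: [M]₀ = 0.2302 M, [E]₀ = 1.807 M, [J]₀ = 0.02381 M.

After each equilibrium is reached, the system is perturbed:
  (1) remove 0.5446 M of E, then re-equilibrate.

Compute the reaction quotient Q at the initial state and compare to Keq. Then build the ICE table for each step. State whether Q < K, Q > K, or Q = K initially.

Q₀ = 0.1517 vs Keq = 0.004515 ⇒ Q>K, reverse
Step 1:
                   M          E          J
  I           0.2302      1.807    0.02381
  C          0.02831   -0.01887   -0.01887
  E           0.2585      1.788   0.004939
  solve Keq expr → x = -0.009436; check Q = 0.004515
Then remove 0.5446 M of E.
Step 2:
                   M          E          J
  I           0.2585      1.244   0.004939
  C         -0.00304   0.002027   0.002027
  E           0.2555      1.246   0.006966
  solve Keq expr → x = 0.001013; check Q = 0.004515

Q₀ = 0.1517; Q > K (proceeds reverse)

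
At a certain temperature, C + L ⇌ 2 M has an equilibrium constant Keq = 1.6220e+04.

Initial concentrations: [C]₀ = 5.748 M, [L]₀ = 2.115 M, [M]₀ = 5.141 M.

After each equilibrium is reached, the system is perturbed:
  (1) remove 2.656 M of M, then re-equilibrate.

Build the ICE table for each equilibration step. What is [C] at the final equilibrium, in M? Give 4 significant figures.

[C]_eq = 3.634 M

Q₀ = 2.174 vs Keq = 1.6220e+04 ⇒ Q<K, forward
Step 1:
                    C           L           M
  Initial       5.748       2.115       5.141
  Change       -2.114      -2.114       4.227
  Equil         3.634    0.001489       9.368
  solve Keq expr → x = 2.114; check Q = 1.6220e+04
Then remove 2.656 M of M.
Step 2:
                    C           L           M
  Initial       3.634    0.001489       6.712
  Change  -7.2399e-04 -7.2399e-04    0.001448
  Equil         3.634  7.6469e-04       6.713
  solve Keq expr → x = 7.2399e-04; check Q = 1.6220e+04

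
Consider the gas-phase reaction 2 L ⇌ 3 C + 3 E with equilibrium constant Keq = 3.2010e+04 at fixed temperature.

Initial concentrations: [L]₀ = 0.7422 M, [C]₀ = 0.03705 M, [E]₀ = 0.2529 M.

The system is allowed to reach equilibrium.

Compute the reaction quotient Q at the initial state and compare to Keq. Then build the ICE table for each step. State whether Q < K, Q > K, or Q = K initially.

Q₀ = 1.4934e-06; Q < K (proceeds forward)

Q₀ = 1.4934e-06 vs Keq = 3.2010e+04 ⇒ Q<K, forward
Step 1:
                   L          C          E
  Initial     0.7422    0.03705     0.2529
  Change     -0.7316      1.097      1.097
  Equil       0.0106      1.134       1.35
  solve Keq expr → x = 0.3658; check Q = 3.2010e+04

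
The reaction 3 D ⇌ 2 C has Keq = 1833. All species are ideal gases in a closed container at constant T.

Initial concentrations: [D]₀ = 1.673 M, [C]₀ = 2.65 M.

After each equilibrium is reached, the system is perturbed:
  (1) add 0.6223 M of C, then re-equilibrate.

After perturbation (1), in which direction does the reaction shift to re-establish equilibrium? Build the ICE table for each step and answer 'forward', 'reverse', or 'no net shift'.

Direction: reverse

Q₀ = 1.5 vs Keq = 1833 ⇒ Q<K, forward
Step 1:
                    D           C
  init          1.673        2.65
  Δ             -1.48      0.9865
  eq           0.1932       3.637
  solve Keq expr → x = 0.4933; check Q = 1833
Then add 0.6223 M of C.
Step 2:
                    D           C
  init         0.1932       4.259
  Δ           0.02099    -0.01399
  eq           0.2142       4.245
  solve Keq expr → x = -0.006996; check Q = 1833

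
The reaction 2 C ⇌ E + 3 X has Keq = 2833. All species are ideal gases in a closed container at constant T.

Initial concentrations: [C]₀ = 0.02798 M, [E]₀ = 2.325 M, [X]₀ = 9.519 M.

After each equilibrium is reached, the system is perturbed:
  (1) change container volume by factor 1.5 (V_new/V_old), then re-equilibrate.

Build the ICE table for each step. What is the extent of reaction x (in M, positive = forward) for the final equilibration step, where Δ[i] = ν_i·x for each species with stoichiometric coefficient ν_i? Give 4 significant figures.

x = 0.06302 M

Q₀ = 2.5615e+06 vs Keq = 2833 ⇒ Q>K, reverse
Step 1:
                    C           E           X
  I           0.02798       2.325       9.519
  C            0.6385     -0.3193     -0.9578
  E            0.6665       2.006       8.561
  solve Keq expr → x = -0.3193; check Q = 2833
Then change container volume by factor 1.5 (V_new/V_old).
Step 2:
                    C           E           X
  I            0.4443       1.337       5.707
  C            -0.126     0.06302       0.189
  E            0.3183         1.4       5.897
  solve Keq expr → x = 0.06302; check Q = 2833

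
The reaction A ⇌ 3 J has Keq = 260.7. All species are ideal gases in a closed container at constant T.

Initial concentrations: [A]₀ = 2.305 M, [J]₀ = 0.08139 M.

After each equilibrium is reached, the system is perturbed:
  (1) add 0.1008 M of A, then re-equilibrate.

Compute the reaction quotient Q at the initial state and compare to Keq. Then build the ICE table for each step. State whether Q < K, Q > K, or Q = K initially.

Q₀ = 2.3391e-04; Q < K (proceeds forward)

Q₀ = 2.3391e-04 vs Keq = 260.7 ⇒ Q<K, forward
Step 1:
                    A           J
  Initial       2.305     0.08139
  Change       -1.737        5.21
  Equil        0.5683       5.291
  solve Keq expr → x = 1.737; check Q = 260.7
Then add 0.1008 M of A.
Step 2:
                    A           J
  Initial      0.6691       5.291
  Change     -0.05054      0.1516
  Equil        0.6186       5.443
  solve Keq expr → x = 0.05054; check Q = 260.7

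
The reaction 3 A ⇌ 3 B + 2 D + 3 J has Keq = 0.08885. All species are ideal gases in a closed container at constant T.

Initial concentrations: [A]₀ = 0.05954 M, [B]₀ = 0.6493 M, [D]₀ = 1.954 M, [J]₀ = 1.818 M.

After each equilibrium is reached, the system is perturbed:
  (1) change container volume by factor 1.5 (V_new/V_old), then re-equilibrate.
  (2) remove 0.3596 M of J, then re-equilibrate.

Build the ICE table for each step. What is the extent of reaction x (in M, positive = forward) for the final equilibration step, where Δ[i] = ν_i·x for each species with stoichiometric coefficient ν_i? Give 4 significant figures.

Q₀ = 2.9754e+04 vs Keq = 0.08885 ⇒ Q>K, reverse
Step 1:
                  A         B         D         J
  init      0.05954    0.6493     1.954     1.818
  Δ          0.5086   -0.5086   -0.3391   -0.5086
  eq         0.5682    0.1407     1.615     1.309
  solve Keq expr → x = -0.1695; check Q = 0.08885
Then change container volume by factor 1.5 (V_new/V_old).
Step 2:
                  A         B         D         J
  init       0.3788   0.09378     1.077    0.8729
  Δ         -0.0527    0.0527   0.03513    0.0527
  eq         0.3261    0.1465     1.112    0.9256
  solve Keq expr → x = 0.01757; check Q = 0.08885
Then remove 0.3596 M of J.
Step 3:
                  A         B         D         J
  init       0.3261    0.1465     1.112     0.566
  Δ        -0.04326   0.04326   0.02884   0.04326
  eq         0.2828    0.1897     1.141    0.6093
  solve Keq expr → x = 0.01442; check Q = 0.08885

x = 0.01442 M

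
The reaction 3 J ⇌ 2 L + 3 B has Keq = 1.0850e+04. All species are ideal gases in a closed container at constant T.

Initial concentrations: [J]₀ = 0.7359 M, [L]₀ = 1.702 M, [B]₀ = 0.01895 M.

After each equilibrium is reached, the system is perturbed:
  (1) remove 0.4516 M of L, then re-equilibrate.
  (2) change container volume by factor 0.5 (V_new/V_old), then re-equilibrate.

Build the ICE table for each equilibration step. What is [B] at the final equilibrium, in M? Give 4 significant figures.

[B]_eq = 1.37 M

Q₀ = 4.9464e-05 vs Keq = 1.0850e+04 ⇒ Q<K, forward
Step 1:
                  J         L         B
  I          0.7359     1.702   0.01895
  C          -0.683    0.4553     0.683
  E         0.05294     2.157    0.7019
  solve Keq expr → x = 0.2277; check Q = 1.0850e+04
Then remove 0.4516 M of L.
Step 2:
                  J         L         B
  I         0.05294     1.706    0.7019
  C       -0.007128  0.004752  0.007128
  E         0.04581      1.71     0.709
  solve Keq expr → x = 0.002376; check Q = 1.0850e+04
Then change container volume by factor 0.5 (V_new/V_old).
Step 3:
                  J         L         B
  I         0.09162     3.421     1.418
  C         0.04801  -0.03201  -0.04801
  E          0.1396     3.389      1.37
  solve Keq expr → x = -0.016; check Q = 1.0850e+04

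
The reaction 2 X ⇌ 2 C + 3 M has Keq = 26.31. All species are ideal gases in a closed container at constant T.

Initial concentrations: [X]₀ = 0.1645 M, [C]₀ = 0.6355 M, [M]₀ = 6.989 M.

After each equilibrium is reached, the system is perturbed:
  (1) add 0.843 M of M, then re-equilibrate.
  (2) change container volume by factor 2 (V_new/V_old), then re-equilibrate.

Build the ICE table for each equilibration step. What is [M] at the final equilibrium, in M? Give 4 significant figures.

[M]_eq = 3.691 M

Q₀ = 5095 vs Keq = 26.31 ⇒ Q>K, reverse
Step 1:
                    X           C           M
  init         0.1645      0.6355       6.989
  Δ            0.4405     -0.4405     -0.6608
  eq            0.605       0.195       6.328
  solve Keq expr → x = -0.2203; check Q = 26.31
Then add 0.843 M of M.
Step 2:
                    X           C           M
  init          0.605       0.195       7.171
  Δ           0.02526    -0.02526    -0.03788
  eq           0.6303      0.1697       7.133
  solve Keq expr → x = -0.01263; check Q = 26.31
Then change container volume by factor 2 (V_new/V_old).
Step 3:
                    X           C           M
  init         0.3152     0.08485       3.567
  Δ          -0.08304     0.08304      0.1246
  eq           0.2321      0.1679       3.691
  solve Keq expr → x = 0.04152; check Q = 26.31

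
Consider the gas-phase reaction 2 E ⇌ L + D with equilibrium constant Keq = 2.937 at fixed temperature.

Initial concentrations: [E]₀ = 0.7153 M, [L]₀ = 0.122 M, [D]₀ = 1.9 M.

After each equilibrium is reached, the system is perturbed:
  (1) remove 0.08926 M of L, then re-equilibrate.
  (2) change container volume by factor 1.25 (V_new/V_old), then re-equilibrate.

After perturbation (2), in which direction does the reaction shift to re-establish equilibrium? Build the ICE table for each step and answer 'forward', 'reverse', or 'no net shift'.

Direction: no net shift

Q₀ = 0.453 vs Keq = 2.937 ⇒ Q<K, forward
Step 1:
                   E          L          D
  Initial     0.7153      0.122        1.9
  Change      -0.286      0.143      0.143
  Equil       0.4293      0.265      2.043
  solve Keq expr → x = 0.143; check Q = 2.937
Then remove 0.08926 M of L.
Step 2:
                   E          L          D
  Initial     0.4293     0.1757      2.043
  Change    -0.05224    0.02612    0.02612
  Equil       0.3771     0.2018      2.069
  solve Keq expr → x = 0.02612; check Q = 2.937
Then change container volume by factor 1.25 (V_new/V_old).
Step 3:
                   E          L          D
  Initial     0.3017     0.1615      1.655
  Change           0          0          0
  Equil       0.3017     0.1615      1.655
  solve Keq expr → x = 0; check Q = 2.937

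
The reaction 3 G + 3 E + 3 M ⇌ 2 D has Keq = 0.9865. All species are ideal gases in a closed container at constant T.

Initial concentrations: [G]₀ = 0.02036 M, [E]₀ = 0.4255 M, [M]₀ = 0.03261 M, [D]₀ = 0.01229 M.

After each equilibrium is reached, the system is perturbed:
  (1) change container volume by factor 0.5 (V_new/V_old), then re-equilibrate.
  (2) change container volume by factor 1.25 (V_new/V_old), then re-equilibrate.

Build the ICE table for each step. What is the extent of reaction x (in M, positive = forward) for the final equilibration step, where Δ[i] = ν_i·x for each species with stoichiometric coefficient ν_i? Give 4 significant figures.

Q₀ = 6.6991e+06 vs Keq = 0.9865 ⇒ Q>K, reverse
Step 1:
                   G          E          M          D
  I          0.02036     0.4255    0.03261    0.01229
  C           0.0184     0.0184     0.0184   -0.01226
  E          0.03876     0.4439    0.05101 2.5818e-05
  solve Keq expr → x = -0.006132; check Q = 0.9865
Then change container volume by factor 0.5 (V_new/V_old).
Step 2:
                   G          E          M          D
  I          0.07751     0.8878      0.102 5.1636e-05
  C       -7.7479e-04 -7.7479e-04 -7.7479e-04 5.1653e-04
  E          0.07674      0.887     0.1012 5.6816e-04
  solve Keq expr → x = 2.5826e-04; check Q = 0.9865
Then change container volume by factor 1.25 (V_new/V_old).
Step 3:
                   G          E          M          D
  I          0.06139     0.7096    0.08099 4.5453e-04
  C       3.6441e-04 3.6441e-04 3.6441e-04 -2.4294e-04
  E          0.06175       0.71    0.08135 2.1159e-04
  solve Keq expr → x = -1.2147e-04; check Q = 0.9865

x = -1.2147e-04 M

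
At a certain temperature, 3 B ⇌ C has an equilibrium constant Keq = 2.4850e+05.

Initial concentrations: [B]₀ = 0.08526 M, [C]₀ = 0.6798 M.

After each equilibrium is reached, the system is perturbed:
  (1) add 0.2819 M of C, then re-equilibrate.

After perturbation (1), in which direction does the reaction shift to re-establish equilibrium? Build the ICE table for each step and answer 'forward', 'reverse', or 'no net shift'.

Direction: reverse

Q₀ = 1097 vs Keq = 2.4850e+05 ⇒ Q<K, forward
Step 1:
                  B         C
  init      0.08526    0.6798
  Δ        -0.07111    0.0237
  eq        0.01415    0.7035
  solve Keq expr → x = 0.0237; check Q = 2.4850e+05
Then add 0.2819 M of C.
Step 2:
                  B         C
  init      0.01415    0.9854
  Δ        0.001679 -5.5957e-04
  eq        0.01583    0.9848
  solve Keq expr → x = -5.5957e-04; check Q = 2.4850e+05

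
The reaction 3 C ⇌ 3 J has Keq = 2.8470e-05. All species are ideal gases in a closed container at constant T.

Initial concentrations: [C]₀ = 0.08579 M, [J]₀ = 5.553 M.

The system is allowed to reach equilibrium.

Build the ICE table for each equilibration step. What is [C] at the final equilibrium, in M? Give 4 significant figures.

[C]_eq = 5.472 M

Q₀ = 2.7119e+05 vs Keq = 2.8470e-05 ⇒ Q>K, reverse
Step 1:
                  C         J
  Initial   0.08579     5.553
  Change      5.386    -5.386
  Equil       5.472    0.1671
  solve Keq expr → x = -1.795; check Q = 2.8470e-05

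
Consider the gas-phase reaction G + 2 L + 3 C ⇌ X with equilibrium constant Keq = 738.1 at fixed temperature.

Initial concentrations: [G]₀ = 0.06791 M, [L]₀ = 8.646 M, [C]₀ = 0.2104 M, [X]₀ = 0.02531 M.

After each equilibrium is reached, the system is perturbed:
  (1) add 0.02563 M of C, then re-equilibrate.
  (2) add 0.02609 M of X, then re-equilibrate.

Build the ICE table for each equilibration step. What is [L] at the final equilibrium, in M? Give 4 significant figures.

Q₀ = 0.5353 vs Keq = 738.1 ⇒ Q<K, forward
Step 1:
                    G           L           C           X
  init        0.06791       8.646      0.2104     0.02531
  Δ          -0.05425     -0.1085     -0.1627     0.05425
  eq          0.01366       8.538     0.04766     0.07956
  solve Keq expr → x = 0.05425; check Q = 738.1
Then add 0.02563 M of C.
Step 2:
                    G           L           C           X
  init        0.01366       8.538     0.07329     0.07956
  Δ         -0.005298     -0.0106    -0.01589    0.005298
  eq         0.008364       8.527     0.05739     0.08486
  solve Keq expr → x = 0.005298; check Q = 738.1
Then add 0.02609 M of X.
Step 3:
                    G           L           C           X
  init       0.008364       8.527     0.05739      0.1109
  Δ        9.7281e-04    0.001946    0.002918 -9.7281e-04
  eq         0.009337       8.529     0.06031        0.11
  solve Keq expr → x = -9.7281e-04; check Q = 738.1

[L]_eq = 8.529 M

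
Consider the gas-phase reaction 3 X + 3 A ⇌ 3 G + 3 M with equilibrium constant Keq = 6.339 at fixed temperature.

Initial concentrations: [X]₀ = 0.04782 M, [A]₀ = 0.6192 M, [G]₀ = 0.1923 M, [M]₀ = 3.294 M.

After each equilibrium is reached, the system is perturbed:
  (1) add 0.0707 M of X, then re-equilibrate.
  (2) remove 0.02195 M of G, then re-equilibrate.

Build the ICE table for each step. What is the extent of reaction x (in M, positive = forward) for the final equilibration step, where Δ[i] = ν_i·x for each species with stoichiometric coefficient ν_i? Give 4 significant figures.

Q₀ = 9790 vs Keq = 6.339 ⇒ Q>K, reverse
Step 1:
                  X         A         G         M
  Initial   0.04782    0.6192    0.1923     3.294
  Change       0.12      0.12     -0.12     -0.12
  Equil      0.1678    0.7392   0.07232     3.174
  solve Keq expr → x = -0.03999; check Q = 6.339
Then add 0.0707 M of X.
Step 2:
                  X         A         G         M
  Initial    0.2385    0.7392   0.07232     3.174
  Change   -0.01919  -0.01919   0.01919   0.01919
  Equil      0.2193      0.72   0.09151     3.193
  solve Keq expr → x = 0.006397; check Q = 6.339
Then remove 0.02195 M of G.
Step 3:
                  X         A         G         M
  Initial    0.2193      0.72   0.06956     3.193
  Change   -0.01405  -0.01405   0.01405   0.01405
  Equil      0.2053    0.7059   0.08361     3.207
  solve Keq expr → x = 0.004683; check Q = 6.339

x = 0.004683 M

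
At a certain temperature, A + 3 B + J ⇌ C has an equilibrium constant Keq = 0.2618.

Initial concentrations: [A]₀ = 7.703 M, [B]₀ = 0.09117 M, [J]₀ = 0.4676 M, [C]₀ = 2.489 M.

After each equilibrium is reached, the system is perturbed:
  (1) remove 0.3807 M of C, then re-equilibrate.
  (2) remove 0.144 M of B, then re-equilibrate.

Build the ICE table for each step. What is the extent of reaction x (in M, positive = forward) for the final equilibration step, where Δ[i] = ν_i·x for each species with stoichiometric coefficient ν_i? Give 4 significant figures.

Q₀ = 911.9 vs Keq = 0.2618 ⇒ Q>K, reverse
Step 1:
                    A           B           J           C
  init          7.703     0.09117      0.4676       2.489
  Δ            0.3318      0.9954      0.3318     -0.3318
  eq            8.035       1.087      0.7994       2.157
  solve Keq expr → x = -0.3318; check Q = 0.2618
Then remove 0.3807 M of C.
Step 2:
                    A           B           J           C
  init          8.035       1.087      0.7994       1.776
  Δ          -0.01857    -0.05572    -0.01857     0.01857
  eq            8.016       1.031      0.7808       1.795
  solve Keq expr → x = 0.01857; check Q = 0.2618
Then remove 0.144 M of B.
Step 3:
                    A           B           J           C
  init          8.016      0.8869      0.7808       1.795
  Δ           0.03937      0.1181     0.03937    -0.03937
  eq            8.056       1.005      0.8202       1.756
  solve Keq expr → x = -0.03937; check Q = 0.2618

x = -0.03937 M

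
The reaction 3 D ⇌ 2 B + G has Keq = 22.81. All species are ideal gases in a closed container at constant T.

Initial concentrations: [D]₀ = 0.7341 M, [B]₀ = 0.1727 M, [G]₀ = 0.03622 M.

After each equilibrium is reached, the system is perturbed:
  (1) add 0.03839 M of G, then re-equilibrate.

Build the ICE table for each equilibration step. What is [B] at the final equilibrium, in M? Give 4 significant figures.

Q₀ = 0.002731 vs Keq = 22.81 ⇒ Q<K, forward
Step 1:
                  D         B         G
  init       0.7341    0.1727   0.03622
  Δ         -0.5863    0.3909    0.1954
  eq         0.1478    0.5636    0.2317
  solve Keq expr → x = 0.1954; check Q = 22.81
Then add 0.03839 M of G.
Step 2:
                  D         B         G
  init       0.1478    0.5636    0.2701
  Δ         0.00653 -0.004353 -0.002177
  eq         0.1543    0.5592    0.2679
  solve Keq expr → x = -0.002177; check Q = 22.81

[B]_eq = 0.5592 M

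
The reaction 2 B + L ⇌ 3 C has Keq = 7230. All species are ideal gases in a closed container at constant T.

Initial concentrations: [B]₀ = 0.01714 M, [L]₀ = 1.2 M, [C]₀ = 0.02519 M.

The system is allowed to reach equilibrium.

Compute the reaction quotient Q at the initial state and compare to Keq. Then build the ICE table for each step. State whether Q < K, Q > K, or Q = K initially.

Q₀ = 0.04534; Q < K (proceeds forward)

Q₀ = 0.04534 vs Keq = 7230 ⇒ Q<K, forward
Step 1:
                  B         L         C
  Initial   0.01714       1.2   0.02519
  Change   -0.01702 -0.008508   0.02553
  Equil   1.2305e-04     1.191   0.05072
  solve Keq expr → x = 0.008508; check Q = 7230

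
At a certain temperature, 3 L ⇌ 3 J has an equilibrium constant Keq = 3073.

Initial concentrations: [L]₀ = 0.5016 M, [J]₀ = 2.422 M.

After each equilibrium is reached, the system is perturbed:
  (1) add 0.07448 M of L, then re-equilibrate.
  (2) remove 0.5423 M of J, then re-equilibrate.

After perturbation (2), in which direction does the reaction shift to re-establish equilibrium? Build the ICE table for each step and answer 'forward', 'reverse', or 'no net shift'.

Direction: forward

Q₀ = 112.6 vs Keq = 3073 ⇒ Q<K, forward
Step 1:
                  L         J
  I          0.5016     2.422
  C         -0.3134    0.3134
  E          0.1882     2.735
  solve Keq expr → x = 0.1045; check Q = 3073
Then add 0.07448 M of L.
Step 2:
                  L         J
  I          0.2626     2.735
  C        -0.06969   0.06969
  E          0.1929     2.805
  solve Keq expr → x = 0.02323; check Q = 3073
Then remove 0.5423 M of J.
Step 3:
                  L         J
  I          0.1929     2.263
  C         -0.0349    0.0349
  E           0.158     2.298
  solve Keq expr → x = 0.01163; check Q = 3073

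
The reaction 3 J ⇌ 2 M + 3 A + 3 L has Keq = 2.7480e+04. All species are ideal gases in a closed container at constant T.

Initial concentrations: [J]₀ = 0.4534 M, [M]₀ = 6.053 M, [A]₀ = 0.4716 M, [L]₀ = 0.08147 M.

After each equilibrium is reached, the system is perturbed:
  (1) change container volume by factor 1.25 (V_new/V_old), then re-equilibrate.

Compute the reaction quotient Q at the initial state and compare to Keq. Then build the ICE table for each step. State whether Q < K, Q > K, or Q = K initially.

Q₀ = 0.0223; Q < K (proceeds forward)

Q₀ = 0.0223 vs Keq = 2.7480e+04 ⇒ Q<K, forward
Step 1:
                   J          M          A          L
  init        0.4534      6.053     0.4716    0.08147
  Δ          -0.4051       0.27     0.4051     0.4051
  eq         0.04833      6.323     0.8767     0.4865
  solve Keq expr → x = 0.135; check Q = 2.7480e+04
Then change container volume by factor 1.25 (V_new/V_old).
Step 2:
                   J          M          A          L
  init       0.03867      5.058     0.7013     0.3892
  Δ         -0.01082   0.007212    0.01082    0.01082
  eq         0.02785      5.066     0.7122        0.4
  solve Keq expr → x = 0.003606; check Q = 2.7480e+04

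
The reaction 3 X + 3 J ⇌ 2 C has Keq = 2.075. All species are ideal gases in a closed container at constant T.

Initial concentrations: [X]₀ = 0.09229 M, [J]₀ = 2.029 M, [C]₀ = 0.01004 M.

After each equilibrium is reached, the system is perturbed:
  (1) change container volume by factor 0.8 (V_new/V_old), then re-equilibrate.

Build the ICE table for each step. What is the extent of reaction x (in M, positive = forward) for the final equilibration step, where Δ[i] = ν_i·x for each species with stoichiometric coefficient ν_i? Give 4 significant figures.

Q₀ = 0.01535 vs Keq = 2.075 ⇒ Q<K, forward
Step 1:
                    X           J           C
  I           0.09229       2.029     0.01004
  C          -0.04568    -0.04568     0.03045
  E           0.04661       1.983     0.04049
  solve Keq expr → x = 0.01523; check Q = 2.075
Then change container volume by factor 0.8 (V_new/V_old).
Step 2:
                    X           J           C
  I           0.05827       2.479     0.05061
  C          -0.01078    -0.01078    0.007188
  E           0.04748       2.468      0.0578
  solve Keq expr → x = 0.003594; check Q = 2.075

x = 0.003594 M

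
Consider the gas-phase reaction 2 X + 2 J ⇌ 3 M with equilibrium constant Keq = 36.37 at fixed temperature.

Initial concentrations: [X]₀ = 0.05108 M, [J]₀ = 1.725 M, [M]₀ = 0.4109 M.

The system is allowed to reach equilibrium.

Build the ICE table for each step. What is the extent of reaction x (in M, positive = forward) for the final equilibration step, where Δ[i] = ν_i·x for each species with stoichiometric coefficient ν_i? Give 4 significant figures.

Q₀ = 8.936 vs Keq = 36.37 ⇒ Q<K, forward
Step 1:
                   X          J          M
  Initial    0.05108      1.725     0.4109
  Change    -0.02224   -0.02224    0.03337
  Equil      0.02884      1.703     0.4443
  solve Keq expr → x = 0.01112; check Q = 36.37

x = 0.01112 M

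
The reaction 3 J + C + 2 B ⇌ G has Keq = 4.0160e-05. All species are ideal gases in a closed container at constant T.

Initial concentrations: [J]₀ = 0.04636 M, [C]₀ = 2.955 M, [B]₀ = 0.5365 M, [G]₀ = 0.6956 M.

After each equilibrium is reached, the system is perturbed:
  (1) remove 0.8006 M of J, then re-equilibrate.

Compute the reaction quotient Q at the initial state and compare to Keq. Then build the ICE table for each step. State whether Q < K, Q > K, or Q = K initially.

Q₀ = 8208 vs Keq = 4.0160e-05 ⇒ Q>K, reverse
Step 1:
                  J         C         B         G
  Initial   0.04636     2.955    0.5365    0.6956
  Change      2.071    0.6905     1.381   -0.6905
  Equil       2.118     3.645     1.917  0.005113
  solve Keq expr → x = -0.6905; check Q = 4.0160e-05
Then remove 0.8006 M of J.
Step 2:
                  J         C         B         G
  Initial     1.317     3.645     1.917  0.005113
  Change    0.01152  0.003839  0.007678 -0.003839
  Equil       1.329     3.649     1.925  0.001274
  solve Keq expr → x = -0.003839; check Q = 4.0160e-05

Q₀ = 8208; Q > K (proceeds reverse)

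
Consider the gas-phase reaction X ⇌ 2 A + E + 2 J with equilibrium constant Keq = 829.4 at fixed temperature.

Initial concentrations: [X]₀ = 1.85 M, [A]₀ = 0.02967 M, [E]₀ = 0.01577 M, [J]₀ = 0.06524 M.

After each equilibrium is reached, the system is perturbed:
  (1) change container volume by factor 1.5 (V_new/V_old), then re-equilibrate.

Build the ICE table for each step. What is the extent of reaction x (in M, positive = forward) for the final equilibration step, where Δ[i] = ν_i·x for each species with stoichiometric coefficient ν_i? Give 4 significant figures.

x = 0.1055 M

Q₀ = 3.1939e-08 vs Keq = 829.4 ⇒ Q<K, forward
Step 1:
                    X           A           E           J
  I              1.85     0.02967     0.01577     0.06524
  C             -1.62        3.24        1.62        3.24
  E            0.2302       3.269       1.636       3.305
  solve Keq expr → x = 1.62; check Q = 829.4
Then change container volume by factor 1.5 (V_new/V_old).
Step 2:
                    X           A           E           J
  I            0.1535        2.18        1.09       2.203
  C           -0.1055      0.2109      0.1055      0.2109
  E           0.04801        2.39       1.196       2.414
  solve Keq expr → x = 0.1055; check Q = 829.4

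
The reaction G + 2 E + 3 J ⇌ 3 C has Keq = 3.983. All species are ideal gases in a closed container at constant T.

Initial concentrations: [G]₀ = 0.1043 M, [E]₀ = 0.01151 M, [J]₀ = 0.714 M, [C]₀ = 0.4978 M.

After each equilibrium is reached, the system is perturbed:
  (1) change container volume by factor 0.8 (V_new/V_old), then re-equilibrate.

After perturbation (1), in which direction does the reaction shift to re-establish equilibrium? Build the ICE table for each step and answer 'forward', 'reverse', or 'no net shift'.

Q₀ = 2.4526e+04 vs Keq = 3.983 ⇒ Q>K, reverse
Step 1:
                   G          E          J          C
  init        0.1043    0.01151      0.714     0.4978
  Δ          0.07877     0.1575     0.2363    -0.2363
  eq          0.1831      0.169     0.9503     0.2615
  solve Keq expr → x = -0.07877; check Q = 3.983
Then change container volume by factor 0.8 (V_new/V_old).
Step 2:
                   G          E          J          C
  init        0.2288     0.2113      1.188     0.3269
  Δ         -0.01147   -0.02293    -0.0344     0.0344
  eq          0.2174     0.1884      1.153     0.3613
  solve Keq expr → x = 0.01147; check Q = 3.983

Direction: forward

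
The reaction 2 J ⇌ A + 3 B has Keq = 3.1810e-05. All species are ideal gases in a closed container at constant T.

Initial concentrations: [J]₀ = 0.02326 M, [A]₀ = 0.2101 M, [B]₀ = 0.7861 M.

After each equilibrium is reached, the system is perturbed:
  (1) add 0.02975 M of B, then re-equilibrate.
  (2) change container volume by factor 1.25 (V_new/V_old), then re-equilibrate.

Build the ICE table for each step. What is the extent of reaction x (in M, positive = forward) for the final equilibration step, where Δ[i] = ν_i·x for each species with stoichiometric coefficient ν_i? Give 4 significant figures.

x = 3.8652e-04 M

Q₀ = 188.6 vs Keq = 3.1810e-05 ⇒ Q>K, reverse
Step 1:
                    J           A           B
  I           0.02326      0.2101      0.7861
  C            0.4172     -0.2086     -0.6258
  E            0.4405    0.001498      0.1603
  solve Keq expr → x = -0.2086; check Q = 3.1810e-05
Then add 0.02975 M of B.
Step 2:
                    J           A           B
  I            0.4405    0.001498        0.19
  C           0.00114 -5.6978e-04   -0.001709
  E            0.4416  9.2860e-04      0.1883
  solve Keq expr → x = -5.6978e-04; check Q = 3.1810e-05
Then change container volume by factor 1.25 (V_new/V_old).
Step 3:
                    J           A           B
  I            0.3533  7.4288e-04      0.1507
  C       -7.7304e-04  3.8652e-04     0.00116
  E            0.3525    0.001129      0.1518
  solve Keq expr → x = 3.8652e-04; check Q = 3.1810e-05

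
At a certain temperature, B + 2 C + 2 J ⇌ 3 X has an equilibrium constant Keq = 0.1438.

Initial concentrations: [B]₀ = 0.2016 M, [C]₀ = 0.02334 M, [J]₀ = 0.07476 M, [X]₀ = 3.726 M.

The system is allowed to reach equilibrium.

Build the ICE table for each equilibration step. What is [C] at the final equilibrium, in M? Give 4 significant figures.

Q₀ = 8.4275e+07 vs Keq = 0.1438 ⇒ Q>K, reverse
Step 1:
                    B           C           J           X
  I            0.2016     0.02334     0.07476       3.726
  C            0.8605       1.721       1.721      -2.582
  E             1.062       1.744       1.796       1.144
  solve Keq expr → x = -0.8605; check Q = 0.1438

[C]_eq = 1.744 M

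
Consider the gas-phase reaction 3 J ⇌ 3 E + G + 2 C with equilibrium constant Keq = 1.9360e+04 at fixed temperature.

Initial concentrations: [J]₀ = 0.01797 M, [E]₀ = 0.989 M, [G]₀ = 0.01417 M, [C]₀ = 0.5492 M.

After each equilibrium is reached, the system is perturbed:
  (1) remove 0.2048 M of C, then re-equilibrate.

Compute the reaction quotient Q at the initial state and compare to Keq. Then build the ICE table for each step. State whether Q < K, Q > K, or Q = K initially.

Q₀ = 712.5; Q < K (proceeds forward)

Q₀ = 712.5 vs Keq = 1.9360e+04 ⇒ Q<K, forward
Step 1:
                    J           E           G           C
  Initial     0.01797       0.989     0.01417      0.5492
  Change     -0.01137     0.01137    0.003789    0.007578
  Equil      0.006603           1     0.01796      0.5568
  solve Keq expr → x = 0.003789; check Q = 1.9360e+04
Then remove 0.2048 M of C.
Step 2:
                    J           E           G           C
  Initial    0.006603           1     0.01796       0.352
  Change    -0.001671    0.001671  5.5699e-04    0.001114
  Equil      0.004932       1.002     0.01852      0.3531
  solve Keq expr → x = 5.5699e-04; check Q = 1.9360e+04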